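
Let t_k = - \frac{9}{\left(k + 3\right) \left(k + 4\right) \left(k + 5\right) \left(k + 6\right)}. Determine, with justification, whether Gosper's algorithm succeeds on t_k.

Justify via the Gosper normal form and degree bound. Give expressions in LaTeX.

Yes. s_k = \frac{k \left(- k^{2} - 12 k - 47\right)}{20 \left(k + 3\right) \left(k + 4\right) \left(k + 5\right)}.

r(k) = (k + 3)/(k + 7) after simplifying.
So A=k + 3 and B=k + 7, with C=1.
Key eq: (k + 3)·f(k+1) = (k + 6)·f(k) + (1).
d = 3 from the (1,1,0) case.
Solving with deg f ≤ 3: f(k) = k*(k**2 + 12*k + 47)/180.
Get s_k = R·t_k = k*(-k**2 - 12*k - 47)/(20*(k + 3)*(k + 4)*(k + 5)) with R(k) = B(k−1)f(k)/C(k) = k*(k + 6)*(k**2 + 12*k + 47)/180.
Check: Δs_k = -9/(k**4 + 18*k**3 + 119*k**2 + 342*k + 360). ✓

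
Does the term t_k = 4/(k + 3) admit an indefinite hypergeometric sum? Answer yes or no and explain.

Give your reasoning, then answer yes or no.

t_(k+1)/t_k = (k + 3)/(k + 4).
Gosper form: A/B · C(k+1)/C(k) with A=k + 3, B=k + 4, C=1.
f must satisfy (k + 3)·f(k+1) − (k + 3)·f(k) = 1.
d = 0 from the (1,1,0) case.
f = c0 ⇒ A·f(k+1) − B(k−1)·f(k) − C = -1. The system {-1 = 0} is inconsistent; no antidifference.

No — key equation has no polynomial f.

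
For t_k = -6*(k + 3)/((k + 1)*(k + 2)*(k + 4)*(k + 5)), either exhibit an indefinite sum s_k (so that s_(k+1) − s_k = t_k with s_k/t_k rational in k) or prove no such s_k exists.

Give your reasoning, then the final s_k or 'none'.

s_k = 3*k*(-k - 5)/(4*(k**2 + 5*k + 4))

Ratio r(k) = (k + 1)*(k + 4)**2/((k + 3)**2*(k + 6)).
A = k + 1, B = k + 6, C = k**2 + 6*k + 9.
Need (k + 1)·f(k+1) − (k + 5)·f(k) = k**2 + 6*k + 9.
Degrees (1,1,2) ⇒ d ≤ 4.
Coefficient equations give f(k) = k*(k + 2)*(k + 3)*(k + 5)/8.
R(k) = B(k−1)·f(k)/C(k) = k*(k + 2)*(k + 5)**2/(8*(k + 3)); s_k = R·t_k = 3*k*(-k - 5)/(4*(k**2 + 5*k + 4)).
Check: Δs_k = 6*(-k - 3)/(k**4 + 12*k**3 + 49*k**2 + 78*k + 40). ✓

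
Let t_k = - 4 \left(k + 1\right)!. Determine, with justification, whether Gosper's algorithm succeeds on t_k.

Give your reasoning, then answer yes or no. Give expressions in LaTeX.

No — negative degree bound, so no certificate f.

t_(k+1)/t_k = k + 2.
Take A(k)=k + 2, B(k)=1, C(k)=1.
Solve (k + 2)·f(k+1) − (1)·f(k) = 1.
Degrees (1,0,0) ⇒ d ≤ -1.
Bound -1 < 0, so the key equation has no polynomial solution.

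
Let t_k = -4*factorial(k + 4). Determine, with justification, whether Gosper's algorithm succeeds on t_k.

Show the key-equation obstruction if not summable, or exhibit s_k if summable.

r(k) = k + 5 after simplifying.
Take A(k)=k + 5, B(k)=1, C(k)=1.
Need (k + 5)·f(k+1) − (1)·f(k) = 1.
deg f ≤ -1 (via 1,0,0).
Negative degree bound (-1): no f exists, t_k not Gosper-summable.

No; the degree bound rules out any f.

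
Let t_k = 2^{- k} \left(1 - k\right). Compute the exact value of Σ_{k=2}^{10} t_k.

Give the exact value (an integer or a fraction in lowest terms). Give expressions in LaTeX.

r(k) = k/(2*(k - 1)) after simplifying.
Gosper form: A/B · C(k+1)/C(k) with A=1/2, B=1, C=k - 1.
Solve (1/2)·f(k+1) − (1)·f(k) = k - 1.
Bound: deg f ≤ 1.
Match coefficients ⇒ f(k) = -2*k.
Get s_k = R·t_k = 2**(1 - k)*k with R(k) = B(k−1)f(k)/C(k) = -2*k/(k - 1).
Check: Δs_k = (1 - k)/2**k. ✓
Telescoping: Σ = s_(11) − s_(2) = 11/1024 − (1) = -1013/1024.

Σ = -1013/1024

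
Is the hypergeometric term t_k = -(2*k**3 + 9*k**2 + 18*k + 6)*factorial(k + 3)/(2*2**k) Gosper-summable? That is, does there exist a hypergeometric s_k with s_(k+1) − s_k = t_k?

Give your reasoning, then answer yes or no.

Ratio r(k) = (2*k**4 + 23*k**3 + 102*k**2 + 203*k + 140)/(2*(2*k**3 + 9*k**2 + 18*k + 6)).
Factor: A=k/2 + 2; B=1; C=k**3 + 9*k**2/2 + 9*k + 3.
Set up (k/2 + 2)·f(k+1) − (1)·f(k) − (k**3 + 9*k**2/2 + 9*k + 3) = 0.
Bound: deg f ≤ 2.
Coefficient equations give f(k) = (k - 1)*(2*k + 3).
R(k) = B(k−1)·f(k)/C(k) = 2*(k - 1)*(2*k + 3)/(2*k**3 + 9*k**2 + 18*k + 6); s_k = R·t_k = -(k - 1)*(2*k + 3)*factorial(k + 3)/2**k.
s_(k+1) − s_k = -(2*k**3 + 9*k**2 + 18*k + 6)*factorial(k + 3)/(2*2**k) = t_k.

Yes. s_k = -(k - 1)*(2*k + 3)*factorial(k + 3)/2**k.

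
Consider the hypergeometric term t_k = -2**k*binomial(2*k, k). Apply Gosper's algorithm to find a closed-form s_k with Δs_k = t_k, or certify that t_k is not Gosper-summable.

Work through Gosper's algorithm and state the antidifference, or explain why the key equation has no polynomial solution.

The ratio is 4*(2*k + 1)/(k + 1).
So A=8*k + 4 and B=k + 1, with C=1.
Need (8*k + 4)·f(k+1) − (k)·f(k) = 1.
Bound: deg f ≤ -1.
d = -1 < 0 ⇒ no nonzero polynomial f; not summable.

not Gosper-summable; s_k does not exist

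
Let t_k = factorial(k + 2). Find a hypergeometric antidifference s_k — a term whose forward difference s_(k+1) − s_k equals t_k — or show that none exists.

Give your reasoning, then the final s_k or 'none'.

Step 1: r(k) = k + 3.
Take A(k)=k + 3, B(k)=1, C(k)=1.
Need (k + 3)·f(k+1) − (1)·f(k) = 1.
deg f ≤ -1 (via 1,0,0).
Bound -1 < 0, so the key equation has no polynomial solution.

none (Gosper's algorithm certifies no s_k)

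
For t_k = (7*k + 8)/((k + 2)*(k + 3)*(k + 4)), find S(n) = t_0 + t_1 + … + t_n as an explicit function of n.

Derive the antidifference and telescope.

S(n) = (11*n**2 + 35*n + 24)/(6*(n**2 + 7*n + 12))

The ratio is (k + 2)*(7*k + 15)/((k + 5)*(7*k + 8)).
A = k + 2, B = k + 5, C = k + 8/7.
Need (k + 2)·f(k+1) − (k + 4)·f(k) = k + 8/7.
Degrees (1,1,1) ⇒ d ≤ 2.
Match coefficients ⇒ f(k) = k*(11*k + 13)/42.
Then R = B(k−1)f/C = k*(k + 4)*(11*k + 13)/(6*(7*k + 8)), so s_k = R(k)·t_k = k*(11*k + 13)/(6*(k + 2)*(k + 3)).
Check: Δs_k = (7*k + 8)/(k**3 + 9*k**2 + 26*k + 24). ✓
Telescope: S(n) = s_(n+1) − s_(0) = (11*n**2 + 35*n + 24)/(6*(n**2 + 7*n + 12)) − (0) = (11*n**2 + 35*n + 24)/(6*(n**2 + 7*n + 12)).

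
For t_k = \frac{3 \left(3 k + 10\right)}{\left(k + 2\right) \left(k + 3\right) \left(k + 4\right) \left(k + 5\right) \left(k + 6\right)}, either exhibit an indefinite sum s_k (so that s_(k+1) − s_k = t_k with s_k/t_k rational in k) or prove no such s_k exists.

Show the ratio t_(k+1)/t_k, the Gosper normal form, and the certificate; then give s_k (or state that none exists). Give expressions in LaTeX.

The ratio is (k + 2)*(3*k + 13)/((k + 7)*(3*k + 10)).
Normal form (A,B,C) = (k + 2, k + 7, k + 10/3).
Key eq: (k + 2)·f(k+1) = (k + 6)·f(k) + (k + 10/3).
Degrees (1,1,1) ⇒ d ≤ 4.
Coefficient equations give f(k) = k*(k + 3)*(k**2 + 11*k + 38)/120.
Then R = B(k−1)f/C = k*(k + 3)*(k + 6)*(k**2 + 11*k + 38)/(40*(3*k + 10)), so s_k = R(k)·t_k = 3*k*(k**2 + 11*k + 38)/(40*(k**3 + 11*k**2 + 38*k + 40)).
Verify: 3*(3*k + 10)/(k**5 + 20*k**4 + 155*k**3 + 580*k**2 + 1044*k + 720) matches t_k.

s_k = \frac{3 k \left(k^{2} + 11 k + 38\right)}{40 \left(k^{3} + 11 k^{2} + 38 k + 40\right)}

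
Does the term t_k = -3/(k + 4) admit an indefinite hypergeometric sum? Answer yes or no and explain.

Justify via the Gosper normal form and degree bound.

The ratio is (k + 4)/(k + 5).
Factor: A=k + 4; B=k + 5; C=1.
Set up (k + 4)·f(k+1) − (k + 4)·f(k) − (1) = 0.
Bound: deg f ≤ 0.
Put f(k) = c0: A·f(k+1) − B(k−1)·f(k) − C = -1; need -1 = 0 — inconsistent ⇒ no f, not summable.

No; the coefficient equations for f are inconsistent.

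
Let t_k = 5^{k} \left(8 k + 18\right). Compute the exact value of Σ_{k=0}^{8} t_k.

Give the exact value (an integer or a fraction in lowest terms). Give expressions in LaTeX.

Σ = 39062498

Ratio r(k) = 5*(4*k + 13)/(4*k + 9).
Take A(k)=5, B(k)=1, C(k)=k + 9/4.
Set up (5)·f(k+1) − (1)·f(k) − (k + 9/4) = 0.
d = 1 from the (0,0,1) case.
Solving with deg f ≤ 1: f(k) = (k + 1)/4.
Certificate R = B(k−1)f/C = (k + 1)/(4*k + 9) gives s_k = 2*5**k*(k + 1).
Verify: 5**k*(8*k + 18) matches t_k.
Evaluate s at k=9 and k=0: 39062500 and 2; difference 39062498.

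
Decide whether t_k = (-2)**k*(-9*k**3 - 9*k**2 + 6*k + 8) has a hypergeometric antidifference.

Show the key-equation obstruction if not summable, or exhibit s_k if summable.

Yes. s_k = (-2)**k*k*(3*k**2 - 3*k - 4).

r(k) = 2*(-9*k**3 - 36*k**2 - 39*k - 4)/(9*k**3 + 9*k**2 - 6*k - 8) after simplifying.
So A=-2 and B=1, with C=k**3 + k**2 - 2*k/3 - 8/9.
f must satisfy (-2)·f(k+1) − (1)·f(k) = k**3 + k**2 - 2*k/3 - 8/9.
deg f ≤ 3 (via 0,0,3).
Coefficient equations give f(k) = -k*(3*k**2 - 3*k - 4)/9.
So s_k = (B(k−1)f/C)·t_k = (-k*(3*k**2 - 3*k - 4)/(9*k**3 + 9*k**2 - 6*k - 8))·t_k = (-2)**k*k*(3*k**2 - 3*k - 4).
Δs = (-2)**k*(-9*k**3 - 9*k**2 + 6*k + 8), as required.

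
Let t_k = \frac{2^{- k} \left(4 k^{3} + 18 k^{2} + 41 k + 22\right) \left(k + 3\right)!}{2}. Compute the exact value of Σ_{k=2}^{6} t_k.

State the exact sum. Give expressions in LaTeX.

Step 1: r(k) = (4*k**4 + 46*k**3 + 209*k**2 + 441*k + 340)/(2*(4*k**3 + 18*k**2 + 41*k + 22)).
Gosper form: A/B · C(k+1)/C(k) with A=k/2 + 2, B=1, C=k**3 + 9*k**2/2 + 41*k/4 + 11/2.
Need (k/2 + 2)·f(k+1) − (1)·f(k) = k**3 + 9*k**2/2 + 41*k/4 + 11/2.
Degrees (1,0,3) ⇒ d ≤ 2.
A polynomial solution: f(k) = (4*k**2 + 2*k - 1)/2.
Get s_k = R·t_k = (4*k**2 + 2*k - 1)*factorial(k + 3)/2**k with R(k) = B(k−1)f(k)/C(k) = 2*(4*k**2 + 2*k - 1)/(4*k**3 + 18*k**2 + 41*k + 22).
s_(k+1) − s_k = (4*k**3 + 18*k**2 + 41*k + 22)*factorial(k + 3)/(2*2**k) = t_k.
Telescoping: Σ = s_(7) − s_(2) = 5925150 − (570) = 5924580.

Σ = 5924580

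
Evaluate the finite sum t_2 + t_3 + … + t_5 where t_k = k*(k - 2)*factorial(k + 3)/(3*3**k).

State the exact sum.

Σ = 9200/9

Ratio r(k) = (k - 1)*(k + 1)*(k + 4)/(3*k*(k - 2)).
Normal form (A,B,C) = (k/3 + 4/3, 1, k**2 - 2*k).
Solve (k/3 + 4/3)·f(k+1) − (1)·f(k) = k**2 - 2*k.
Bound: deg f ≤ 1.
Solving with deg f ≤ 1: f(k) = 3*(k - 4).
So s_k = (B(k−1)f/C)·t_k = (3*(k - 4)/(k*(k - 2)))·t_k = (k - 4)*factorial(k + 3)/3**k.
Check: Δs_k = k*(k - 2)*factorial(k + 3)/(3*3**k). ✓
Σ_(k=2)^(5) t_k = s_(6) − s_(2) = 8960/9 − (-80/3) = 9200/9.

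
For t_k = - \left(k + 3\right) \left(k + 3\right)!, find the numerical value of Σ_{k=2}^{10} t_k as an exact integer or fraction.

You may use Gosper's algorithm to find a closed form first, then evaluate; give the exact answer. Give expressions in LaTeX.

Ratio r(k) = (k + 4)**2/(k + 3).
Take A(k)=k + 4, B(k)=1, C(k)=k + 3.
Solve (k + 4)·f(k+1) − (1)·f(k) = k + 3.
d = 0 from the (1,0,1) case.
Solving with deg f ≤ 0: f(k) = 1.
Get s_k = R·t_k = -factorial(k + 3) with R(k) = B(k−1)f(k)/C(k) = 1/(k + 3).
Check: Δs_k = -(k + 3)*factorial(k + 3). ✓
Evaluate s at k=11 and k=2: -87178291200 and -120; difference -87178291080.

Σ = -87178291080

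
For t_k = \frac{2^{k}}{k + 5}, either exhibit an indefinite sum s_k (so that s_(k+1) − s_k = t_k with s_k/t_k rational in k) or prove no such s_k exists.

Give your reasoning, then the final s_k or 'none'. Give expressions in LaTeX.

The ratio is 2*(k + 5)/(k + 6).
Factor: A=2*k + 10; B=k + 6; C=1.
Set up (2*k + 10)·f(k+1) − (k + 5)·f(k) − (1) = 0.
d = -1 from the (1,1,0) case.
deg f ≤ -1 is impossible — no certificate.

no hypergeometric antidifference exists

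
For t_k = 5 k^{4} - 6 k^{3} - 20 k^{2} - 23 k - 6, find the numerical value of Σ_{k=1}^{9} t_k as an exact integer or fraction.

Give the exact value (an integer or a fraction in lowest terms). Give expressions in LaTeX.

Σ = 57726

Ratio r(k) = (5*k**4 + 14*k**3 - 8*k**2 - 61*k - 50)/(5*k**4 - 6*k**3 - 20*k**2 - 23*k - 6).
Gosper form: A/B · C(k+1)/C(k) with A=1, B=1, C=k**4 - 6*k**3/5 - 4*k**2 - 23*k/5 - 6/5.
Set up (1)·f(k+1) − (1)·f(k) − (k**4 - 6*k**3/5 - 4*k**2 - 23*k/5 - 6/5) = 0.
d = 5 from the (0,0,4) case.
Solve for f: f(k) = k*(k**2 - 5*k + 2)*(k**2 + k + 1)/5 (degree 5 ≤ 5).
R(k) = B(k−1)·f(k)/C(k) = k*(k**2 - 5*k + 2)*(k**2 + k + 1)/(5*k**4 - 6*k**3 - 20*k**2 - 23*k - 6); s_k = R·t_k = k*(k**4 - 4*k**3 - 2*k**2 - 3*k + 2).
Check: Δs_k = 5*k**4 - 6*k**3 - 20*k**2 - 23*k - 6. ✓
Σ_(k=1)^(9) t_k = s_(10) − s_(1) = 57720 − (-6) = 57726.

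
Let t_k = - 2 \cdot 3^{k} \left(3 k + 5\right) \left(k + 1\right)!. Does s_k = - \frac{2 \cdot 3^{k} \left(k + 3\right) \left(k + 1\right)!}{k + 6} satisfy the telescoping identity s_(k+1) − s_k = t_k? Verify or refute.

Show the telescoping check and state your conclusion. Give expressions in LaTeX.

Invalid: residual \frac{6 \cdot 3^{k} \left(3 k^{2} + 23 k + 29\right) \left(k + 1\right)!}{\left(k + 6\right) \left(k + 7\right)} ≠ 0.

s_(k+1) = -6*3**k*(k + 4)*factorial(k + 2)/(k + 7)
s_(k+1) − s_k = -2*3**k*(3*k**3 + 35*k**2 + 122*k + 123)*factorial(k + 1)/((k + 6)*(k + 7))
(s_(k+1) − s_k) − t_k = 6*3**k*(3*k**2 + 23*k + 29)*factorial(k + 1)/((k + 6)*(k + 7))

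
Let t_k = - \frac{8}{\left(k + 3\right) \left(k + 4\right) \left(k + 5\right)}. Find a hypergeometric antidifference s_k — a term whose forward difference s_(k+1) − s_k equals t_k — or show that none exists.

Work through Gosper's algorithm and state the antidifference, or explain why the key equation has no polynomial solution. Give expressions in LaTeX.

s_k = \frac{k \left(- k - 7\right)}{3 \left(k + 3\right) \left(k + 4\right)}

r(k) = (k + 3)/(k + 6) after simplifying.
Take A(k)=k + 3, B(k)=k + 6, C(k)=1.
Solve (k + 3)·f(k+1) − (k + 5)·f(k) = 1.
From deg A=1, deg B=1, deg C=0: d=2.
Solve for f: f(k) = k*(k + 7)/24 (degree 2 ≤ 2).
So s_k = (B(k−1)f/C)·t_k = (k*(k + 5)*(k + 7)/24)·t_k = k*(-k - 7)/(3*(k + 3)*(k + 4)).
s_(k+1) − s_k = -8/(k**3 + 12*k**2 + 47*k + 60) = t_k.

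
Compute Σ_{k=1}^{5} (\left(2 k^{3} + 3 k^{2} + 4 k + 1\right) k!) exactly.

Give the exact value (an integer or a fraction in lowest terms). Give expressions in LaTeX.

Compute t_(k+1)/t_k: get (2*k**4 + 11*k**3 + 25*k**2 + 26*k + 10)/(2*k**3 + 3*k**2 + 4*k + 1).
A = k + 1, B = 1, C = k**3 + 3*k**2/2 + 2*k + 1/2.
Solve (k + 1)·f(k+1) − (1)·f(k) = k**3 + 3*k**2/2 + 2*k + 1/2.
Bound: deg f ≤ 2.
Solving with deg f ≤ 2: f(k) = (k - 1)*(2*k + 1)/2.
So s_k = (B(k−1)f/C)·t_k = ((k - 1)*(2*k + 1)/(2*k**3 + 3*k**2 + 4*k + 1))·t_k = (k - 1)*(2*k + 1)*factorial(k).
Δs = (2*k**3 + 3*k**2 + 4*k + 1)*factorial(k), as required.
Evaluate s at k=6 and k=1: 46800 and 0; difference 46800.

Σ = 46800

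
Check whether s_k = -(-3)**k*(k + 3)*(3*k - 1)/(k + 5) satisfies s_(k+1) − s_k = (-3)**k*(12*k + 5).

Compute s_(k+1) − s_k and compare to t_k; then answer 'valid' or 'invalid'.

s_(k+1) = 3*(-3)**k*(k + 4)*(3*k + 2)/(k + 6)
s_(k+1) − s_k = (-3)**k*(12*k**3 + 113*k**2 + 279*k + 102)/(k**2 + 11*k + 30)
(s_(k+1) − s_k) − t_k = (-3)**k*(-24*k**2 - 136*k - 48)/(k**2 + 11*k + 30)

Invalid: residual (-3)**k*(-24*k**2 - 136*k - 48)/(k**2 + 11*k + 30) ≠ 0.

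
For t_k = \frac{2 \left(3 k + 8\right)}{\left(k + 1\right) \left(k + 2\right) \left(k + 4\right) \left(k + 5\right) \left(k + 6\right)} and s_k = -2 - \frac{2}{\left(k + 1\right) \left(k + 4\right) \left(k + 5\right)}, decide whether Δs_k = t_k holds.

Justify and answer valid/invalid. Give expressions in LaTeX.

s_(k+1) = -2 - 2/((k + 2)*(k + 5)*(k + 6))
s_(k+1) − s_k = 2*(3*k + 8)/(k**5 + 18*k**4 + 121*k**3 + 372*k**2 + 508*k + 240)
(s_(k+1) − s_k) − t_k = 0

valid; difference matches t_k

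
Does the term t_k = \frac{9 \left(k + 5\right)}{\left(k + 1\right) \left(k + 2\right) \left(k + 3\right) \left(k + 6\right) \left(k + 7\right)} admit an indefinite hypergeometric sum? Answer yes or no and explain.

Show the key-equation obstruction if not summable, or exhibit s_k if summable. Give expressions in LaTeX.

r(k) = (k + 1)*(k + 6)**2/((k + 4)*(k + 5)*(k + 8)) after simplifying.
Normal form (A,B,C) = (k + 1, k + 8, k**3 + 14*k**2 + 65*k + 100).
f must satisfy (k + 1)·f(k+1) − (k + 7)·f(k) = k**3 + 14*k**2 + 65*k + 100.
d = 6 from the (1,1,3) case.
Solving with deg f ≤ 6: f(k) = k*(k + 3)*(k + 4)**2*(k + 5)**2/36.
Get s_k = R·t_k = k*(k**2 + 9*k + 20)/(4*(k**3 + 9*k**2 + 20*k + 12)) with R(k) = B(k−1)f(k)/C(k) = k*(k + 3)*(k + 4)*(k + 7)/36.
Verify: 9*(k + 5)/(k**5 + 19*k**4 + 131*k**3 + 401*k**2 + 540*k + 252) matches t_k.

Yes. s_k = \frac{k \left(k^{2} + 9 k + 20\right)}{4 \left(k^{3} + 9 k^{2} + 20 k + 12\right)}.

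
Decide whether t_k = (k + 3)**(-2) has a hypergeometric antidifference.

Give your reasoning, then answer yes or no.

No; the coefficient equations for f are inconsistent.

Compute t_(k+1)/t_k: get (k + 3)**2/(k + 4)**2.
A = k**2 + 6*k + 9, B = k**2 + 8*k + 16, C = 1.
f must satisfy (k**2 + 6*k + 9)·f(k+1) − (k**2 + 6*k + 9)·f(k) = 1.
Degrees (2,2,0) ⇒ d ≤ 0.
Put f(k) = c0: A·f(k+1) − B(k−1)·f(k) − C = -1; need -1 = 0 — inconsistent ⇒ no f, not summable.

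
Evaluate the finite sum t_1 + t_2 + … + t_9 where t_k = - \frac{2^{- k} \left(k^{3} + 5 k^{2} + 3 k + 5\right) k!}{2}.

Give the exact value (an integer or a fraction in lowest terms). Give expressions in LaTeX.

Σ = -992245/2

The ratio is (k**4 + 9*k**3 + 24*k**2 + 30*k + 14)/(2*(k**3 + 5*k**2 + 3*k + 5)).
Normal form (A,B,C) = (k/2 + 1/2, 1, k**3 + 5*k**2 + 3*k + 5).
Need (k/2 + 1/2)·f(k+1) − (1)·f(k) = k**3 + 5*k**2 + 3*k + 5.
deg f ≤ 2 (via 1,0,3).
A polynomial solution: f(k) = 2*k*(k + 4).
So s_k = (B(k−1)f/C)·t_k = (2*k*(k + 4)/(k**3 + 5*k**2 + 3*k + 5))·t_k = -k*(k + 4)*factorial(k)/2**k.
Verify: -(k**3 + 5*k**2 + 3*k + 5)*factorial(k)/(2*2**k) matches t_k.
Evaluate s at k=10 and k=1: -496125 and -5/2; difference -992245/2.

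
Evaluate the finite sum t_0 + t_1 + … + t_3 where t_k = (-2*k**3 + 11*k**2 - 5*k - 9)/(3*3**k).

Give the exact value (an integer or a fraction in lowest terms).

The ratio is (2*k**3 - 5*k**2 - 11*k + 5)/(3*(2*k**3 - 11*k**2 + 5*k + 9)).
Take A(k)=1/3, B(k)=1, C(k)=k**3 - 11*k**2/2 + 5*k/2 + 9/2.
Solve (1/3)·f(k+1) − (1)·f(k) = k**3 - 11*k**2/2 + 5*k/2 + 9/2.
Bound: deg f ≤ 3.
Solving with deg f ≤ 3: f(k) = -3*(k - 1)*(k**2 - 3*k - 3)/2.
Certificate R = B(k−1)f/C = -3*(k - 1)*(k**2 - 3*k - 3)/(2*k**3 - 11*k**2 + 5*k + 9) gives s_k = (k**3 - 4*k**2 + 3)/3**k.
Check: Δs_k = (-2*k**3 + 11*k**2 - 5*k - 9)/(3*3**k). ✓
Telescoping: Σ = s_(4) − s_(0) = 1/27 − (3) = -80/27.

Σ = -80/27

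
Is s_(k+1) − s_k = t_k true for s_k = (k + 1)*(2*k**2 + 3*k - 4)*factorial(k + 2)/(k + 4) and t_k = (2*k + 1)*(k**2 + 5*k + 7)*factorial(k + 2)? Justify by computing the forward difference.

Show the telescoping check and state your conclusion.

s_(k+1) = (k + 2)*(2*k**2 + 7*k + 1)*factorial(k + 3)/(k + 5)
s_(k+1) − s_k = (2*k**5 + 23*k**4 + 101*k**3 + 215*k**2 + 203*k + 44)*factorial(k + 2)/((k + 4)*(k + 5))
(s_(k+1) − s_k) − t_k = -3*(2*k**4 + 19*k**3 + 61*k**2 + 80*k + 32)*factorial(k + 2)/((k + 4)*(k + 5))

Invalid: residual -3*(2*k**4 + 19*k**3 + 61*k**2 + 80*k + 32)*factorial(k + 2)/((k + 4)*(k + 5)) ≠ 0.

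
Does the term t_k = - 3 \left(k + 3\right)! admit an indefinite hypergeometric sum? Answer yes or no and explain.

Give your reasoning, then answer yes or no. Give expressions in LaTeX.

No. Not Gosper-summable.

t_(k+1)/t_k = k + 4.
Take A(k)=k + 4, B(k)=1, C(k)=1.
Key eq: (k + 4)·f(k+1) = (1)·f(k) + (1).
Degrees (1,0,0) ⇒ d ≤ -1.
deg f ≤ -1 is impossible — no certificate.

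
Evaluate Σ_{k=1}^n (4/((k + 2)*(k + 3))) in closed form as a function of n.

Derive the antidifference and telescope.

r(k) = (k + 2)/(k + 4) after simplifying.
So A=k + 2 and B=k + 4, with C=1.
f must satisfy (k + 2)·f(k+1) − (k + 3)·f(k) = 1.
deg f ≤ 1 (via 1,1,0).
Solve for f: f(k) = k/2 (degree 1 ≤ 1).
So s_k = (B(k−1)f/C)·t_k = (k*(k + 3)/2)·t_k = 2*k/(k + 2).
Check: Δs_k = 4/(k**2 + 5*k + 6). ✓
Σ_(k=1)^n t_k = s_(n+1) − s_(1) = (2*(n + 1)/(n + 3)) − (2/3), i.e. 4*n/(3*(n + 3)).

S(n) = 4*n/(3*(n + 3))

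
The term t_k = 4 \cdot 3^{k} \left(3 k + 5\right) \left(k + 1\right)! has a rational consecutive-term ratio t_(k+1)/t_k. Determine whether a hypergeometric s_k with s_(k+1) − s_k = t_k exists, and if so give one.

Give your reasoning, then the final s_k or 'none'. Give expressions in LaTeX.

s_k = 4 \cdot 3^{k} \left(k + 1\right)!

Ratio r(k) = 3*(k + 2)*(3*k + 8)/(3*k + 5).
So A=3*k + 6 and B=1, with C=k + 5/3.
Need (3*k + 6)·f(k+1) − (1)·f(k) = k + 5/3.
deg f ≤ 0 (via 1,0,1).
Solve for f: f(k) = 1/3 (degree 0 ≤ 0).
Then R = B(k−1)f/C = 1/(3*k + 5), so s_k = R(k)·t_k = 4*3**k*factorial(k + 1).
Check: Δs_k = 4*3**k*(3*k + 5)*factorial(k + 1). ✓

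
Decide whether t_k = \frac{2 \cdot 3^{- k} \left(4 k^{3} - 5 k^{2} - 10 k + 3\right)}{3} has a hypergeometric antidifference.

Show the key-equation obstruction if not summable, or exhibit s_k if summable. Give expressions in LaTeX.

Yes. s_k = 3^{- k} \left(- 4 k^{3} - k^{2} + 3 k - 4\right).

Ratio r(k) = (4*k**3 + 7*k**2 - 8*k - 8)/(3*(4*k**3 - 5*k**2 - 10*k + 3)).
So A=1/3 and B=1, with C=k**3 - 5*k**2/4 - 5*k/2 + 3/4.
Need (1/3)·f(k+1) − (1)·f(k) = k**3 - 5*k**2/4 - 5*k/2 + 3/4.
From deg A=0, deg B=0, deg C=3: d=3.
A polynomial solution: f(k) = -3*(4*k**3 + k**2 - 3*k + 4)/8.
Get s_k = R·t_k = (-4*k**3 - k**2 + 3*k - 4)/3**k with R(k) = B(k−1)f(k)/C(k) = -3*(4*k**3 + k**2 - 3*k + 4)/(2*(4*k**3 - 5*k**2 - 10*k + 3)).
Verify: 2*(4*k**3 - 5*k**2 - 10*k + 3)/(3*3**k) matches t_k.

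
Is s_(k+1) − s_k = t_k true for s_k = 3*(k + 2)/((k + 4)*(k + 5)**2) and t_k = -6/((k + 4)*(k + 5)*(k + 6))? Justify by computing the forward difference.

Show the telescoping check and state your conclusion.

s_(k+1) = 3*(k + 3)/((k + 5)*(k + 6)**2)
s_(k+1) − s_k = 3*(-2*k**2 - 13*k - 12)/(k**5 + 26*k**4 + 269*k**3 + 1384*k**2 + 3540*k + 3600)
(s_(k+1) − s_k) − t_k = 9*(3*k + 16)/(k**5 + 26*k**4 + 269*k**3 + 1384*k**2 + 3540*k + 3600)

Invalid: residual 9*(3*k + 16)/(k**5 + 26*k**4 + 269*k**3 + 1384*k**2 + 3540*k + 3600) ≠ 0.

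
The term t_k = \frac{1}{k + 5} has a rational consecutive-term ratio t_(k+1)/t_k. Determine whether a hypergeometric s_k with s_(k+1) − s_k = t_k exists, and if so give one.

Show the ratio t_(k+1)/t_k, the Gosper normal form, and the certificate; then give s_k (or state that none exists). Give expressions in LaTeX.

r(k) = (k + 5)/(k + 6) after simplifying.
Take A(k)=k + 5, B(k)=k + 6, C(k)=1.
Solve (k + 5)·f(k+1) − (k + 5)·f(k) = 1.
Bound: deg f ≤ 0.
f = c0 ⇒ A·f(k+1) − B(k−1)·f(k) − C = -1. The system {-1 = 0} is inconsistent; no antidifference.

none — t_k is not Gosper-summable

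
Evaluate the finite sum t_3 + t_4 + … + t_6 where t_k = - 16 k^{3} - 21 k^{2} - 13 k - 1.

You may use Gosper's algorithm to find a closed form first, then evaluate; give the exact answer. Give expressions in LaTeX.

Σ = -8956

Step 1: r(k) = (16*k**3 + 69*k**2 + 103*k + 51)/(16*k**3 + 21*k**2 + 13*k + 1).
Take A(k)=1, B(k)=1, C(k)=k**3 + 21*k**2/16 + 13*k/16 + 1/16.
f must satisfy (1)·f(k+1) − (1)·f(k) = k**3 + 21*k**2/16 + 13*k/16 + 1/16.
Bound: deg f ≤ 4.
Solve for f: f(k) = k*(4*k**3 - k**2 - 2)/16 (degree 4 ≤ 4).
Then R = B(k−1)f/C = k*(4*k**3 - k**2 - 2)/(16*k**3 + 21*k**2 + 13*k + 1), so s_k = R(k)·t_k = k*(-4*k**3 + k**2 + 2).
Δs = -16*k**3 - 21*k**2 - 13*k - 1, as required.
Evaluate s at k=7 and k=3: -9247 and -291; difference -8956.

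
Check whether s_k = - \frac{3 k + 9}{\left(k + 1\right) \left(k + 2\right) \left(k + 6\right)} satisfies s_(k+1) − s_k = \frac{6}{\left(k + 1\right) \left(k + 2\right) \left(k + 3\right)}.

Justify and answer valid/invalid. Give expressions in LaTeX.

s_(k+1) = 3*(-k - 4)/((k + 2)*(k + 3)*(k + 7))
s_(k+1) − s_k = 3*(2*k**2 + 17*k + 39)/(k**5 + 19*k**4 + 131*k**3 + 401*k**2 + 540*k + 252)
(s_(k+1) − s_k) − t_k = 27*(-k - 5)/(k**5 + 19*k**4 + 131*k**3 + 401*k**2 + 540*k + 252)

Invalid: residual \frac{27 \left(- k - 5\right)}{k^{5} + 19 k^{4} + 131 k^{3} + 401 k^{2} + 540 k + 252} ≠ 0.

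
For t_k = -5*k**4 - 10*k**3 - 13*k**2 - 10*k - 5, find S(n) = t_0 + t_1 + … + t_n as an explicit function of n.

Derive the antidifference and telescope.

S(n) = -n**5 - 5*n**4 - 11*n**3 - 14*n**2 - 12*n - 5

Ratio r(k) = (5*k**4 + 30*k**3 + 73*k**2 + 86*k + 43)/(5*k**4 + 10*k**3 + 13*k**2 + 10*k + 5).
Factor: A=1; B=1; C=k**4 + 2*k**3 + 13*k**2/5 + 2*k + 1.
Solve (1)·f(k+1) − (1)·f(k) = k**4 + 2*k**3 + 13*k**2/5 + 2*k + 1.
deg f ≤ 5 (via 0,0,4).
Coefficient equations give f(k) = k*(k**4 + k**2 + k + 2)/5.
So s_k = (B(k−1)f/C)·t_k = (k*(k**4 + k**2 + k + 2)/(5*k**4 + 10*k**3 + 13*k**2 + 10*k + 5))·t_k = k*(-k**4 - k**2 - k - 2).
Check: Δs_k = -5*k**4 - 10*k**3 - 13*k**2 - 10*k - 5. ✓
Evaluate: s_(n+1) = -n**5 - 5*n**4 - 11*n**3 - 14*n**2 - 12*n - 5; subtract s_(0) = 0 ⇒ S(n) = -n**5 - 5*n**4 - 11*n**3 - 14*n**2 - 12*n - 5.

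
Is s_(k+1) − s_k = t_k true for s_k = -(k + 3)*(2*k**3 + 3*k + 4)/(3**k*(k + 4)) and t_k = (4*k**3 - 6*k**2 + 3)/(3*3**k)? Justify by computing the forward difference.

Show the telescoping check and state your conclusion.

s_(k+1) = -(k + 4)*(3*k + 2*(k + 1)**3 + 7)/(3*3**k*(k + 5))
s_(k+1) − s_k = (4*k**5 + 26*k**4 + 10*k**3 - 93*k**2 + 15*k + 36)/(3*3**k*(k**2 + 9*k + 20))
(s_(k+1) − s_k) − t_k = 4*(-k**4 - 4*k**3 + 6*k**2 - 3*k - 6)/(3*3**k*(k**2 + 9*k + 20))

Invalid: residual 4*(-k**4 - 4*k**3 + 6*k**2 - 3*k - 6)/(3*3**k*(k**2 + 9*k + 20)) ≠ 0.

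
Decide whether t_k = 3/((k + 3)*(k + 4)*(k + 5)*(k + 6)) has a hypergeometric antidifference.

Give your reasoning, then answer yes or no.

The ratio is (k + 3)/(k + 7).
So A=k + 3 and B=k + 7, with C=1.
f must satisfy (k + 3)·f(k+1) − (k + 6)·f(k) = 1.
d = 3 from the (1,1,0) case.
Match coefficients ⇒ f(k) = k*(k**2 + 12*k + 47)/180.
R(k) = B(k−1)·f(k)/C(k) = k*(k + 6)*(k**2 + 12*k + 47)/180; s_k = R·t_k = k*(k**2 + 12*k + 47)/(60*(k + 3)*(k + 4)*(k + 5)).
s_(k+1) − s_k = 3/(k**4 + 18*k**3 + 119*k**2 + 342*k + 360) = t_k.

Yes. s_k = k*(k**2 + 12*k + 47)/(60*(k + 3)*(k + 4)*(k + 5)).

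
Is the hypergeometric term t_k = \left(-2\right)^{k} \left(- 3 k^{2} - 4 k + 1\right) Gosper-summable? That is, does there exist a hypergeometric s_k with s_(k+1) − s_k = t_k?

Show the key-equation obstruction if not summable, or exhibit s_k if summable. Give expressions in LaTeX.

Yes. s_k = \left(-2\right)^{k} \left(k^{2} - 1\right).

Step 1: r(k) = 2*(-3*k**2 - 10*k - 6)/(3*k**2 + 4*k - 1).
Normal form (A,B,C) = (-2, 1, k**2 + 4*k/3 - 1/3).
Set up (-2)·f(k+1) − (1)·f(k) − (k**2 + 4*k/3 - 1/3) = 0.
deg f ≤ 2 (via 0,0,2).
A polynomial solution: f(k) = -(k - 1)*(k + 1)/3.
Certificate R = B(k−1)f/C = -(k - 1)*(k + 1)/(3*k**2 + 4*k - 1) gives s_k = (-2)**k*(k**2 - 1).
Check: Δs_k = (-2)**k*(-3*k**2 - 4*k + 1). ✓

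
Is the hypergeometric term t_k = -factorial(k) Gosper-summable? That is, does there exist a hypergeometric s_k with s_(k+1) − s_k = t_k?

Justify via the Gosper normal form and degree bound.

t_(k+1)/t_k = k + 1.
Take A(k)=k + 1, B(k)=1, C(k)=1.
Need (k + 1)·f(k+1) − (1)·f(k) = 1.
d = -1 from the (1,0,0) case.
Bound -1 < 0, so the key equation has no polynomial solution.

No. Not Gosper-summable.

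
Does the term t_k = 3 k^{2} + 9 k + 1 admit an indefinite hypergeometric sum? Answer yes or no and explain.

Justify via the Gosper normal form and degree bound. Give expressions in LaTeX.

Compute t_(k+1)/t_k: get (3*k**2 + 15*k + 13)/(3*k**2 + 9*k + 1).
Factor: A=1; B=1; C=k**2 + 3*k + 1/3.
Set up (1)·f(k+1) − (1)·f(k) − (k**2 + 3*k + 1/3) = 0.
d = 3 from the (0,0,2) case.
Coefficient equations give f(k) = k*(k**2 + 3*k - 3)/3.
Certificate R = B(k−1)f/C = k*(k**2 + 3*k - 3)/(3*k**2 + 9*k + 1) gives s_k = k*(k**2 + 3*k - 3).
s_(k+1) − s_k = 3*k**2 + 9*k + 1 = t_k.

Yes. s_k = k \left(k^{2} + 3 k - 3\right).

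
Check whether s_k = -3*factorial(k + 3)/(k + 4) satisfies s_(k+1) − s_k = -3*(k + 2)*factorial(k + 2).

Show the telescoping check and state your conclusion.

s_(k+1) = -3*factorial(k + 4)/(k + 5)
s_(k+1) − s_k = -3*(k**2 + 7*k + 11)*factorial(k + 3)/((k + 4)*(k + 5))
(s_(k+1) − s_k) − t_k = 3*(k**2 + 6*k + 7)*factorial(k + 2)/((k + 4)*(k + 5))

Invalid: residual 3*(k**2 + 6*k + 7)*factorial(k + 2)/((k + 4)*(k + 5)) ≠ 0.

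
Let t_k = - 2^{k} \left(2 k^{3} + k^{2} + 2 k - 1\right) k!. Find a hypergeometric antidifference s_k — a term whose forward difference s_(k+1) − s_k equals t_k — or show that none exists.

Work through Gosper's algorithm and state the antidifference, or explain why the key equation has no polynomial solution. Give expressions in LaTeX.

s_k = - 2^{k} \left(k - 1\right)^{2} k!

The ratio is 2*(2*k**4 + 9*k**3 + 17*k**2 + 14*k + 4)/(2*k**3 + k**2 + 2*k - 1).
A = 2*k + 2, B = 1, C = k**3 + k**2/2 + k - 1/2.
Key eq: (2*k + 2)·f(k+1) = (1)·f(k) + (k**3 + k**2/2 + k - 1/2).
d = 2 from the (1,0,3) case.
Coefficient equations give f(k) = (k - 1)**2/2.
Then R = B(k−1)f/C = (k - 1)**2/(2*k**3 + k**2 + 2*k - 1), so s_k = R(k)·t_k = -2**k*(k - 1)**2*factorial(k).
Check: Δs_k = -2**k*(2*k**3 + k**2 + 2*k - 1)*factorial(k). ✓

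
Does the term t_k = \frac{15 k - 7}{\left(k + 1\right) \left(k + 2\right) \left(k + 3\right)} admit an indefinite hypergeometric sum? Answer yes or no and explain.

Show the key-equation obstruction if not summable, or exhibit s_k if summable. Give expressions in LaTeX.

r(k) = (k + 1)*(15*k + 8)/((k + 4)*(15*k - 7)) after simplifying.
So A=k + 1 and B=k + 4, with C=k - 7/15.
Solve (k + 1)·f(k+1) − (k + 3)·f(k) = k - 7/15.
deg f ≤ 2 (via 1,1,1).
Match coefficients ⇒ f(k) = k*(2*k - 9)/15.
Then R = B(k−1)f/C = k*(k + 3)*(2*k - 9)/(15*k - 7), so s_k = R(k)·t_k = k*(2*k - 9)/((k + 1)*(k + 2)).
Check: Δs_k = (15*k - 7)/(k**3 + 6*k**2 + 11*k + 6). ✓

Yes. s_k = \frac{k \left(2 k - 9\right)}{\left(k + 1\right) \left(k + 2\right)}.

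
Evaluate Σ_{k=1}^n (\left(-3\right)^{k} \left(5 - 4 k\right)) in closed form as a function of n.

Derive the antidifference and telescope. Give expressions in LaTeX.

S(n) = - 3 \left(-3\right)^{n} n + 3 \left(-3\right)^{n} - 3

Step 1: r(k) = 3*(1 - 4*k)/(4*k - 5).
Factor: A=-3; B=1; C=k - 5/4.
Solve (-3)·f(k+1) − (1)·f(k) = k - 5/4.
deg f ≤ 1 (via 0,0,1).
A polynomial solution: f(k) = -(k - 2)/4.
Get s_k = R·t_k = (-3)**k*(k - 2) with R(k) = B(k−1)f(k)/C(k) = -(k - 2)/(4*k - 5).
Check: Δs_k = (-3)**k*(5 - 4*k). ✓
Σ_(k=1)^n t_k = s_(n+1) − s_(1) = ((-3)**(n + 1)*(n - 1)) − (3), i.e. -3*(-3)**n*n + 3*(-3)**n - 3.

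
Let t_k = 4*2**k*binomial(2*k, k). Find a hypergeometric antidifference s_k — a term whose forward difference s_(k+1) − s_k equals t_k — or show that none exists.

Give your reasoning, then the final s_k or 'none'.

Step 1: r(k) = 4*(2*k + 1)/(k + 1).
Gosper form: A/B · C(k+1)/C(k) with A=8*k + 4, B=k + 1, C=1.
Key eq: (8*k + 4)·f(k+1) = (k)·f(k) + (1).
deg f ≤ -1 (via 1,1,0).
d = -1 < 0 ⇒ no nonzero polynomial f; not summable.

no hypergeometric antidifference exists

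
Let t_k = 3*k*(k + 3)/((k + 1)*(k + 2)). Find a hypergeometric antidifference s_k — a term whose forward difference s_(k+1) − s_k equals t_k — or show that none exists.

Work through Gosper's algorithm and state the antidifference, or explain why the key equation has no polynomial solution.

t_(k+1)/t_k = (k + 1)**2*(k + 4)/(k*(k + 3)**2).
Gosper form: A/B · C(k+1)/C(k) with A=k + 1, B=k + 3, C=k**2 + 3*k.
Need (k + 1)·f(k+1) − (k + 2)·f(k) = k**2 + 3*k.
deg f ≤ 2 (via 1,1,2).
Coefficient equations give f(k) = k*(k - 1).
Get s_k = R·t_k = 3*k*(k - 1)/(k + 1) with R(k) = B(k−1)f(k)/C(k) = (k - 1)*(k + 2)/(k + 3).
Verify: 3*k*(k + 3)/(k**2 + 3*k + 2) matches t_k.

s_k = 3*k*(k - 1)/(k + 1)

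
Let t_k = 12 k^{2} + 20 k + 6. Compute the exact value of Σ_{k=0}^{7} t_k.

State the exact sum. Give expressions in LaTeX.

The ratio is (6*k**2 + 22*k + 19)/(6*k**2 + 10*k + 3).
Gosper form: A/B · C(k+1)/C(k) with A=1, B=1, C=k**2 + 5*k/3 + 1/2.
f must satisfy (1)·f(k+1) − (1)·f(k) = k**2 + 5*k/3 + 1/2.
Degrees (0,0,2) ⇒ d ≤ 3.
Solving with deg f ≤ 3: f(k) = k*(2*k**2 + 2*k - 1)/6.
R(k) = B(k−1)·f(k)/C(k) = k*(2*k**2 + 2*k - 1)/(6*k**2 + 10*k + 3); s_k = R·t_k = 2*k*(2*k**2 + 2*k - 1).
Check: Δs_k = 12*k**2 + 20*k + 6. ✓
Evaluate s at k=8 and k=0: 2288 and 0; difference 2288.

Σ = 2288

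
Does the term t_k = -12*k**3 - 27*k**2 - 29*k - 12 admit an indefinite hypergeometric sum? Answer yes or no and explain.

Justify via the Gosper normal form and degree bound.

Yes. s_k = k*(-3*k**3 - 3*k**2 - 4*k - 2).

Ratio r(k) = (12*k**3 + 63*k**2 + 119*k + 80)/(12*k**3 + 27*k**2 + 29*k + 12).
So A=1 and B=1, with C=k**3 + 9*k**2/4 + 29*k/12 + 1.
Need (1)·f(k+1) − (1)·f(k) = k**3 + 9*k**2/4 + 29*k/12 + 1.
From deg A=0, deg B=0, deg C=3: d=4.
Match coefficients ⇒ f(k) = k*(3*k**3 + 3*k**2 + 4*k + 2)/12.
Certificate R = B(k−1)f/C = k*(3*k**3 + 3*k**2 + 4*k + 2)/(12*k**3 + 27*k**2 + 29*k + 12) gives s_k = k*(-3*k**3 - 3*k**2 - 4*k - 2).
Check: Δs_k = -12*k**3 - 27*k**2 - 29*k - 12. ✓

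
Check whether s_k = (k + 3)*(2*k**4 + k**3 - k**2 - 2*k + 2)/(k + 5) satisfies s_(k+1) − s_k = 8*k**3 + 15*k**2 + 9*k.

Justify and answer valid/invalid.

s_(k+1) = -(k + 4)*(2*k - 2*(k + 1)**4 - (k + 1)**3 + (k + 1)**2)/(k + 6)
s_(k+1) − s_k = (8*k**5 + 91*k**4 + 306*k**3 + 379*k**2 + 176*k + 4)/(k**2 + 11*k + 30)
(s_(k+1) − s_k) − t_k = 2*(-6*k**4 - 54*k**3 - 85*k**2 - 47*k + 2)/(k**2 + 11*k + 30)

Invalid: residual 2*(-6*k**4 - 54*k**3 - 85*k**2 - 47*k + 2)/(k**2 + 11*k + 30) ≠ 0.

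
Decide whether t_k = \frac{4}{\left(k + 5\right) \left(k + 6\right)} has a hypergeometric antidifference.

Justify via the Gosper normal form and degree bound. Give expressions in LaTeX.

Compute t_(k+1)/t_k: get (k + 5)/(k + 7).
Normal form (A,B,C) = (k + 5, k + 7, 1).
Solve (k + 5)·f(k+1) − (k + 6)·f(k) = 1.
d = 1 from the (1,1,0) case.
Match coefficients ⇒ f(k) = k/5.
R(k) = B(k−1)·f(k)/C(k) = k*(k + 6)/5; s_k = R·t_k = 4*k/(5*(k + 5)).
Δs = 4/(k**2 + 11*k + 30), as required.

Yes. s_k = \frac{4 k}{5 \left(k + 5\right)}.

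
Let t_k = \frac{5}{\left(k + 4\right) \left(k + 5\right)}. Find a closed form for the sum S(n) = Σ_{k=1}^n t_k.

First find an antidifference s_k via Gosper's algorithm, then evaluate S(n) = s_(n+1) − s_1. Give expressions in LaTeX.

t_(k+1)/t_k = (k + 4)/(k + 6).
Take A(k)=k + 4, B(k)=k + 6, C(k)=1.
Solve (k + 4)·f(k+1) − (k + 5)·f(k) = 1.
deg f ≤ 1 (via 1,1,0).
Solving with deg f ≤ 1: f(k) = k/4.
R(k) = B(k−1)·f(k)/C(k) = k*(k + 5)/4; s_k = R·t_k = 5*k/(4*(k + 4)).
Δs = 5/(k**2 + 9*k + 20), as required.
s_(n+1) = 5*(n + 1)/(4*(n + 5)) and s_(1) = 1/4, so S(n) = n/(n + 5).

S(n) = \frac{n}{n + 5}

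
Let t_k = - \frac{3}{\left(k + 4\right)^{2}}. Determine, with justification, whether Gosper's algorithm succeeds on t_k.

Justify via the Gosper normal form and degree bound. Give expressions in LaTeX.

r(k) = (k + 4)**2/(k + 5)**2 after simplifying.
So A=k**2 + 8*k + 16 and B=k**2 + 10*k + 25, with C=1.
Need (k**2 + 8*k + 16)·f(k+1) − (k**2 + 8*k + 16)·f(k) = 1.
d = 0 from the (2,2,0) case.
Generic f = c0 gives residual -1; -1 = 0 cannot hold, so t_k is not Gosper-summable.

No — t_k has no hypergeometric antidifference.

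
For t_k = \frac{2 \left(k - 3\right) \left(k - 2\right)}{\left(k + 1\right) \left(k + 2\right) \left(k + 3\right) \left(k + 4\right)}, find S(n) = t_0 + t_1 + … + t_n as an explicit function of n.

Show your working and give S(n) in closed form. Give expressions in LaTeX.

S(n) = \frac{2 \left(n^{3} + 6 n^{2} + 23 n + 18\right)}{3 \left(n^{3} + 9 n^{2} + 26 n + 24\right)}

r(k) = (k - 1)*(k + 1)/((k - 3)*(k + 5)) after simplifying.
Factor: A=k + 1; B=k + 5; C=k**2 - 5*k + 6.
Need (k + 1)·f(k+1) − (k + 4)·f(k) = k**2 - 5*k + 6.
deg f ≤ 3 (via 1,1,2).
Solve for f: f(k) = k*(k**2 + 3*k + 14)/3 (degree 3 ≤ 3).
Then R = B(k−1)f/C = k*(k + 4)*(k**2 + 3*k + 14)/(3*(k - 3)*(k - 2)), so s_k = R(k)·t_k = 2*k*(k**2 + 3*k + 14)/(3*(k**3 + 6*k**2 + 11*k + 6)).
s_(k+1) − s_k = 2*(k**2 - 5*k + 6)/(k**4 + 10*k**3 + 35*k**2 + 50*k + 24) = t_k.
s_(n+1) = 2*(n**3 + 6*n**2 + 23*n + 18)/(3*(n**3 + 9*n**2 + 26*n + 24)) and s_(0) = 0, so S(n) = 2*(n**3 + 6*n**2 + 23*n + 18)/(3*(n**3 + 9*n**2 + 26*n + 24)).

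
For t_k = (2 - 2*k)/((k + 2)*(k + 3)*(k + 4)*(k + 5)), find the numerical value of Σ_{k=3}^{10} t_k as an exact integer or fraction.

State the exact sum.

The ratio is k*(k + 2)/((k - 1)*(k + 6)).
A = k + 2, B = k + 6, C = k - 1.
Solve (k + 2)·f(k+1) − (k + 5)·f(k) = k - 1.
d = 3 from the (1,1,1) case.
Match coefficients ⇒ f(k) = -k/2.
So s_k = (B(k−1)f/C)·t_k = (-k*(k + 5)/(2*(k - 1)))·t_k = k/((k + 2)*(k + 3)*(k + 4)).
s_(k+1) − s_k = 2*(1 - k)/(k**4 + 14*k**3 + 71*k**2 + 154*k + 120) = t_k.
Telescoping: Σ = s_(11) − s_(3) = 11/2730 − (1/70) = -2/195.

Σ = -2/195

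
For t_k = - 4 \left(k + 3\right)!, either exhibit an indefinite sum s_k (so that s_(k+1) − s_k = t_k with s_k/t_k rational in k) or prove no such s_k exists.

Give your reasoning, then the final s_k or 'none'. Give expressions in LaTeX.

none — t_k is not Gosper-summable

The ratio is k + 4.
Take A(k)=k + 4, B(k)=1, C(k)=1.
f must satisfy (k + 4)·f(k+1) − (1)·f(k) = 1.
deg f ≤ -1 (via 1,0,0).
deg f ≤ -1 is impossible — no certificate.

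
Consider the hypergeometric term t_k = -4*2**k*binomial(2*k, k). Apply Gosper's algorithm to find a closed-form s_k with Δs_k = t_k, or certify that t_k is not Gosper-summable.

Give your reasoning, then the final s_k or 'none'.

Step 1: r(k) = 4*(2*k + 1)/(k + 1).
Gosper form: A/B · C(k+1)/C(k) with A=8*k + 4, B=k + 1, C=1.
Set up (8*k + 4)·f(k+1) − (k)·f(k) − (1) = 0.
From deg A=1, deg B=1, deg C=0: d=-1.
d = -1 < 0 ⇒ no nonzero polynomial f; not summable.

not Gosper-summable; s_k does not exist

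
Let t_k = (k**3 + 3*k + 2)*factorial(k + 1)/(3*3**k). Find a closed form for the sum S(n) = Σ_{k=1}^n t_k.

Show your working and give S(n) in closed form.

t_(k+1)/t_k = (k + 2)*(3*k + (k + 1)**3 + 5)/(3*(k**3 + 3*k + 2)).
So A=k/3 + 2/3 and B=1, with C=k**3 + 3*k + 2.
Key eq: (k/3 + 2/3)·f(k+1) = (1)·f(k) + (k**3 + 3*k + 2).
d = 2 from the (1,0,3) case.
A polynomial solution: f(k) = 3*(k - 2)*(k + 1).
R(k) = B(k−1)·f(k)/C(k) = 3*(k - 2)*(k + 1)/(k**3 + 3*k + 2); s_k = R·t_k = (k - 2)*(k + 1)*factorial(k + 1)/3**k.
s_(k+1) − s_k = (k**3 + 3*k + 2)*factorial(k + 1)/(3*3**k) = t_k.
s_(n+1) = 3**(-n - 1)*(n - 1)*(n + 2)*factorial(n + 2) and s_(1) = -4/3, so S(n) = 3**(-n - 1)*(4*3**n + n**4*factorial(n) + 4*n**3*factorial(n) + 3*n**2*factorial(n) - 4*n*factorial(n) - 4*factorial(n)).

S(n) = 3**(-n - 1)*(4*3**n + n**4*factorial(n) + 4*n**3*factorial(n) + 3*n**2*factorial(n) - 4*n*factorial(n) - 4*factorial(n))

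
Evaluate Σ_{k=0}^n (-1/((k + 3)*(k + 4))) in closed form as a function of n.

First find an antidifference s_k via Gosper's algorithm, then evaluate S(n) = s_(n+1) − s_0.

Step 1: r(k) = (k + 3)/(k + 5).
Normal form (A,B,C) = (k + 3, k + 5, 1).
Need (k + 3)·f(k+1) − (k + 4)·f(k) = 1.
d = 1 from the (1,1,0) case.
Solving with deg f ≤ 1: f(k) = k/3.
So s_k = (B(k−1)f/C)·t_k = (k*(k + 4)/3)·t_k = -k/(3*k + 9).
Check: Δs_k = -1/(k**2 + 7*k + 12). ✓
Telescope: S(n) = s_(n+1) − s_(0) = (-n - 1)/(3*(n + 4)) − (0) = (-n - 1)/(3*(n + 4)).

S(n) = (-n - 1)/(3*(n + 4))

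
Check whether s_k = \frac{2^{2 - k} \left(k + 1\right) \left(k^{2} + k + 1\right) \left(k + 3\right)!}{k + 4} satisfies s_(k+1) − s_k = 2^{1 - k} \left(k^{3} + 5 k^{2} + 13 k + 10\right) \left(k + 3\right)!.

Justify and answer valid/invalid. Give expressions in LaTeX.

Invalid: residual - \frac{6 \cdot 2^{- k} \left(k^{4} + 9 k^{3} + 31 k^{2} + 60 k + 38\right) \left(k + 3\right)!}{\left(k + 4\right) \left(k + 5\right)} ≠ 0.

s_(k+1) = 2**(1 - k)*(k + 2)*(k**2 + 3*k + 3)*factorial(k + 4)/(k + 5)
s_(k+1) − s_k = 2**(1 - k)*(k**5 + 11*k**4 + 51*k**3 + 134*k**2 + 170*k + 86)*factorial(k + 3)/((k + 4)*(k + 5))
(s_(k+1) − s_k) − t_k = -6*(k**4 + 9*k**3 + 31*k**2 + 60*k + 38)*factorial(k + 3)/(2**k*(k + 4)*(k + 5))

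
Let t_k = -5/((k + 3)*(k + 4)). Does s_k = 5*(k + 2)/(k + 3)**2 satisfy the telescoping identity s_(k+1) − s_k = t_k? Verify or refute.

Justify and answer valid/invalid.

Invalid: residual 5*(2*k + 7)/(k**4 + 14*k**3 + 73*k**2 + 168*k + 144) ≠ 0.

s_(k+1) = 5*(k + 3)/(k + 4)**2
s_(k+1) − s_k = 5*(-(k + 2)*(k + 4)**2 + (k + 3)**3)/((k + 3)**2*(k + 4)**2)
(s_(k+1) − s_k) − t_k = 5*(2*k + 7)/(k**4 + 14*k**3 + 73*k**2 + 168*k + 144)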